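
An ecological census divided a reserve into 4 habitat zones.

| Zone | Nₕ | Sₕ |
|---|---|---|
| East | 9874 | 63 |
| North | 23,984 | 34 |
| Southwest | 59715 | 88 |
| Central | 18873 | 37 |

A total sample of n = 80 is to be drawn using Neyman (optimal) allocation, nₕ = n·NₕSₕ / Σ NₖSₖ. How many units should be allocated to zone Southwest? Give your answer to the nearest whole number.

Σ NₕSₕ = 9874·63 + 23984·34 + 59715·88 + 18873·37 = 7390739.
Share for Southwest: 5254920/7390739 = 0.71101.
n_Southwest = 80 × 0.71101 = 56.881... → 57.

57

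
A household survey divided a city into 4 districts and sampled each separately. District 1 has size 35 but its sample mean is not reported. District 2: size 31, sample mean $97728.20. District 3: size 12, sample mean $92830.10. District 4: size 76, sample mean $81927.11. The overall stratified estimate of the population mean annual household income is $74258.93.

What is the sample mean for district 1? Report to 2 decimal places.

30453.70

N = 35 + 31 + 12 + 76 = 154.
Overall total = μ·N = 74258.93·154 = 11435875.22.
Subtract the known strata: 31·97728.20 + 12·92830.10 + 76·81927.11 = 10369995.76.
Remaining total for district 1: 11435875.22 − 10369995.76 = 1065879.46.
Divide by its size: 1065879.46 / 35 = 30453.6989... → 30453.70.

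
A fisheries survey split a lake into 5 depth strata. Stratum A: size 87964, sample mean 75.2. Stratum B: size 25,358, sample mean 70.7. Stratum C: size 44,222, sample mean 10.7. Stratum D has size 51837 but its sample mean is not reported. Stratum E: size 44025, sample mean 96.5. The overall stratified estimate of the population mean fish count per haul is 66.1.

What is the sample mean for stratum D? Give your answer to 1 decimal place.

69.9

N = 87964 + 25358 + 44222 + 51837 + 44025 = 253406.
Overall total = μ·N = 66.1·253406 = 16750136.6.
Subtract the known strata: 87964·75.2 + 25358·70.7 + 44222·10.7 + 44025·96.5 = 13129291.3.
Remaining total for stratum D: 16750136.6 − 13129291.3 = 3620845.3.
Divide by its size: 3620845.3 / 51837 = 69.851... → 69.9.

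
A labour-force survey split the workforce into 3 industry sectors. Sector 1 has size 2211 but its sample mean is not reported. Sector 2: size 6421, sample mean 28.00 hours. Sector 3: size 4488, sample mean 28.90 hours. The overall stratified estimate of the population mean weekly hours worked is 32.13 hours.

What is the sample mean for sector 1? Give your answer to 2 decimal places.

50.68

N = 2211 + 6421 + 4488 = 13120.
Overall total = μ·N = 32.13·13120 = 421545.6.
Subtract the known strata: 6421·28.00 + 4488·28.90 = 309491.2.
Remaining total for sector 1: 421545.6 − 309491.2 = 112054.4.
Divide by its size: 112054.4 / 2211 = 50.6804... → 50.68.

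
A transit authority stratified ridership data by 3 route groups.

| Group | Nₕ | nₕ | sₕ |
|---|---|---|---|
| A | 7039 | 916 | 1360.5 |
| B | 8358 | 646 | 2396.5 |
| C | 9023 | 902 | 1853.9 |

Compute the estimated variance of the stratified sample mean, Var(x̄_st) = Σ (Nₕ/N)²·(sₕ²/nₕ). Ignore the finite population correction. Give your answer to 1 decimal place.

N = 24420; Wₕ = Nₕ/N.
group A: (7039/24420)²·1360.5²/916 = 167.8929
group B: (8358/24420)²·2396.5²/646 = 1041.4436
group C: (9023/24420)²·1853.9²/902 = 520.2076
Sum = 1729.5440 → 1729.5.

1729.5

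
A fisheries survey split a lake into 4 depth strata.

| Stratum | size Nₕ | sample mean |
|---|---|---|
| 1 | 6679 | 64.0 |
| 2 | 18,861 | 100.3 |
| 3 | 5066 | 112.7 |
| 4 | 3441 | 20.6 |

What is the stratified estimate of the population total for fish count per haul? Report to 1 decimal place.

1: 6679·64.0 = 427456
2: 18861·100.3 = 1891758.3
3: 5066·112.7 = 570938.2
4: 3441·20.6 = 70884.6
τ̂ = Σ Nₕx̄ₕ = 2961037.1.

2961037.1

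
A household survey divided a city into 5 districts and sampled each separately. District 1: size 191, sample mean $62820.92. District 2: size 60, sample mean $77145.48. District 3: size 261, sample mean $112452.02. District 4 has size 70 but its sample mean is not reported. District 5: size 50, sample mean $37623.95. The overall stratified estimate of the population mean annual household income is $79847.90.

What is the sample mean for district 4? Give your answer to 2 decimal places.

N = 191 + 60 + 261 + 70 + 50 = 632.
Overall total = μ·N = 79847.90·632 = 50463872.8.
Subtract the known strata: 191·62820.92 + 60·77145.48 + 261·112452.02 + 50·37623.95 = 47858699.24.
Remaining total for district 4: 50463872.8 − 47858699.24 = 2605173.56.
Divide by its size: 2605173.56 / 70 = 37216.7651... → 37216.77.

37216.77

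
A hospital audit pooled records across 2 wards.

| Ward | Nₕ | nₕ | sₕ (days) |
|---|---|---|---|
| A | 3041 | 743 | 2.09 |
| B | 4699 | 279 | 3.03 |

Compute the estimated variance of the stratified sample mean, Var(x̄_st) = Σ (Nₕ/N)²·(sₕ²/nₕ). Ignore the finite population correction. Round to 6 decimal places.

0.013036

N = 7740; Wₕ = Nₕ/N.
ward A: (3041/7740)²·2.09²/743 = 0.000907517
ward B: (4699/7740)²·3.03²/279 = 0.012128582
Sum = 0.013036099 → 0.013036.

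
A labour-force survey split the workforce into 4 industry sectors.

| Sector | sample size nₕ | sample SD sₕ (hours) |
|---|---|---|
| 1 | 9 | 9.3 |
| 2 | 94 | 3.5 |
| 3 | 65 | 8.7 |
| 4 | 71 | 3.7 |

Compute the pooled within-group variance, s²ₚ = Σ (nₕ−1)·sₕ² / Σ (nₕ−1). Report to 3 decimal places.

32.484

1: (9−1)·9.3² = 8·86.49 = 691.92
2: (94−1)·3.5² = 93·12.25 = 1139.25
3: (65−1)·8.7² = 64·75.69 = 4844.16
4: (71−1)·3.7² = 70·13.69 = 958.3
Numerator = 7633.63; denominator = Σ(nₕ−1) = 235.
s²ₚ = 7633.63/235 = 32.48353... → 32.484.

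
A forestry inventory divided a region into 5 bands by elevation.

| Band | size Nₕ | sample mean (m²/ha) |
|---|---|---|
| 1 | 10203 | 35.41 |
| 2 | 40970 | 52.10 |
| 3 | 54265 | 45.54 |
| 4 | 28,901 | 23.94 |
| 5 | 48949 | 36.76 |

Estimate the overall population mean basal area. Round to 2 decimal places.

40.69

N = 10203 + 40970 + 54265 + 28901 + 48949 = 183288.
Weight each subgroup mean by Nₕ/N and sum.
Σ Nₕx̄ₕ = 10203·35.41 + 40970·52.10 + 54265·45.54 + 28901·23.94 + 48949·36.76 = 361288.23 + 2134537 + 2471228.1 + 691889.94 + 1799365.24 = 7458308.51.
Divide by N: 7458308.51 / 183288 = 40.6917... → 40.69.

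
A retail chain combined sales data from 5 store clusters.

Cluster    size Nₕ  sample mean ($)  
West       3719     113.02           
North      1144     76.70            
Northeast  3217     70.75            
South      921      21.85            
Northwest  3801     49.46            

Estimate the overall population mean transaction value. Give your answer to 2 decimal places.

73.72

x̄_st = (Σ Nₕx̄ₕ) / (Σ Nₕ) = (3719·113.02 + 1144·76.70 + 3217·70.75 + 921·21.85 + 3801·49.46) / 12802
= 943790.24 / 12802 = 73.7221... → 73.72.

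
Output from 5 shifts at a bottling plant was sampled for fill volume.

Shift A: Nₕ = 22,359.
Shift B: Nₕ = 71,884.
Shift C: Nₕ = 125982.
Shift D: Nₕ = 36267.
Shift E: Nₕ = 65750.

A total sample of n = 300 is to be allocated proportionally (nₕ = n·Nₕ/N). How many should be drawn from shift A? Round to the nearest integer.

21

N = 22359 + 71884 + 125982 + 36267 + 65750 = 322242.
n_A = 300·22359/322242 = 20.816... → 21.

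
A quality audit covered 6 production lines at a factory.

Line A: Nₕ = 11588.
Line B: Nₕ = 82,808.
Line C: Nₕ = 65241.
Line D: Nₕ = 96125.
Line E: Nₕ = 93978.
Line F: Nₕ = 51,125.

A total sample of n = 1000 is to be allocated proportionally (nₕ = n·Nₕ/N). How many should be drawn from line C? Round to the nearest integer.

Share of line C = 65241/400865 = 0.16275.
Allocate 1000 × 0.16275 = 162.751... → 163.

163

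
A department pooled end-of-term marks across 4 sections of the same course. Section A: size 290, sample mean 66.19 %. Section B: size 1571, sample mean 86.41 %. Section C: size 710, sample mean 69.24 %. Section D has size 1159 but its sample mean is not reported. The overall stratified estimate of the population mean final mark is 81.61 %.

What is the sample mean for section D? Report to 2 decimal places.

86.54

Σ Nₕx̄ₕ = N·μ, so 1159·x̄_D = 3730·81.61 − (290·66.19 + 1571·86.41 + 710·69.24).
= 304405.3 − 204105.61 = 100299.69.
x̄_D = 100299.69 / 1159 = 86.5399... → 86.54.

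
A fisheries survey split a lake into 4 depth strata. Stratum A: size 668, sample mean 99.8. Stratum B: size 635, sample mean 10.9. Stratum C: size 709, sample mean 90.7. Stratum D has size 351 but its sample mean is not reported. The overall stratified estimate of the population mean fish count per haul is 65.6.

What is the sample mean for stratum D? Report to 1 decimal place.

N = 668 + 635 + 709 + 351 = 2363.
Overall total = μ·N = 65.6·2363 = 155012.8.
Subtract the known strata: 668·99.8 + 635·10.9 + 709·90.7 = 137894.2.
Remaining total for stratum D: 155012.8 − 137894.2 = 17118.6.
Divide by its size: 17118.6 / 351 = 48.771... → 48.8.

48.8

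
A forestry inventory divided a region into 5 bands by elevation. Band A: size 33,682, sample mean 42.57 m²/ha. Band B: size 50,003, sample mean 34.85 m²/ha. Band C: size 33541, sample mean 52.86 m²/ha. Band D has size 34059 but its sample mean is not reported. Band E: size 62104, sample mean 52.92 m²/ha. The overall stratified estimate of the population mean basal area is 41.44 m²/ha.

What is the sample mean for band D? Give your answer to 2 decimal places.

N = 33682 + 50003 + 33541 + 34059 + 62104 = 213389.
Overall total = μ·N = 41.44·213389 = 8842840.16.
Subtract the known strata: 33682·42.57 + 50003·34.85 + 33541·52.86 + 62104·52.92 = 8235968.23.
Remaining total for band D: 8842840.16 − 8235968.23 = 606871.93.
Divide by its size: 606871.93 / 34059 = 17.8183... → 17.82.

17.82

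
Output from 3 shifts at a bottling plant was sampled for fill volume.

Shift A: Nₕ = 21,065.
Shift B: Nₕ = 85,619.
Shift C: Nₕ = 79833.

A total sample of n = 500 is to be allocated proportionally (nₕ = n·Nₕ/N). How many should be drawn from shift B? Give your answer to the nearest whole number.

230

N = 21065 + 85619 + 79833 = 186517.
n_B = 500·85619/186517 = 229.521... → 230.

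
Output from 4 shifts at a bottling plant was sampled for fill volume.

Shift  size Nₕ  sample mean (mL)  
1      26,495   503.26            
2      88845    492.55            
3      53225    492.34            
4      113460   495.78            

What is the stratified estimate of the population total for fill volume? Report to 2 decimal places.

139550473.75

1: 26495·503.26 = 13333873.7
2: 88845·492.55 = 43760604.75
3: 53225·492.34 = 26204796.5
4: 113460·495.78 = 56251198.8
τ̂ = Σ Nₕx̄ₕ = 139550473.75.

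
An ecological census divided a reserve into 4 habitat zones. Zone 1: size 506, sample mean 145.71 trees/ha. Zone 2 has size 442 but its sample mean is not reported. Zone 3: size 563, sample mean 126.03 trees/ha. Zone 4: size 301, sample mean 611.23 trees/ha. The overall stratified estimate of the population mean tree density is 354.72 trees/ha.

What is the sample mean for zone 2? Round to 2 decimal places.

710.61

N = 506 + 442 + 563 + 301 = 1812.
Overall total = μ·N = 354.72·1812 = 642752.64.
Subtract the known strata: 506·145.71 + 563·126.03 + 301·611.23 = 328664.38.
Remaining total for zone 2: 642752.64 − 328664.38 = 314088.26.
Divide by its size: 314088.26 / 442 = 710.6069... → 710.61.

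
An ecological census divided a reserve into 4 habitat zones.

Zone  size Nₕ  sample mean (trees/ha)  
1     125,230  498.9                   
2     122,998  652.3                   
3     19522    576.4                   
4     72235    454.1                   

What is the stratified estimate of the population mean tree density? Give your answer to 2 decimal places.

549.33

N = 339985; weights Wₕ = Nₕ/N = (0.3683, 0.3618, 0.0574, 0.2125).
x̄_st = Σ Wₕ·x̄ₕ = 0.3683·498.9 + 0.3618·652.3 + 0.0574·576.4 + 0.2125·454.1 ≈ 549.3279...
→ 549.33.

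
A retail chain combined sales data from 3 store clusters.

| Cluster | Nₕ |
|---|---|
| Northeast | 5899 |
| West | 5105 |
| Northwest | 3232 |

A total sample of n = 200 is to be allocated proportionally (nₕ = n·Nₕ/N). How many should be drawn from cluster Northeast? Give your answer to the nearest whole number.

83

Share of cluster Northeast = 5899/14236 = 0.41437.
Allocate 200 × 0.41437 = 82.874... → 83.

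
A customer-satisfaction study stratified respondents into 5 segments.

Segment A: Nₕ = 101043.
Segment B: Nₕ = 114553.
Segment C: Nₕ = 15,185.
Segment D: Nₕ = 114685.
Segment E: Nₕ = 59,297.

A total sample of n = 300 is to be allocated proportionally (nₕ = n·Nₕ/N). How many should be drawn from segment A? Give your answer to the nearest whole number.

Share of segment A = 101043/404763 = 0.24963.
Allocate 300 × 0.24963 = 74.890... → 75.

75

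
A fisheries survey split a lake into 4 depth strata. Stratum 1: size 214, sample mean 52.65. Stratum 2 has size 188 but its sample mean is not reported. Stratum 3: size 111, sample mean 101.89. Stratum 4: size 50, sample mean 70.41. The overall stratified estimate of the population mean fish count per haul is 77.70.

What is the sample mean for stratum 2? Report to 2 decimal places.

93.87

N = 214 + 188 + 111 + 50 = 563.
Overall total = μ·N = 77.70·563 = 43745.1.
Subtract the known strata: 214·52.65 + 111·101.89 + 50·70.41 = 26097.39.
Remaining total for stratum 2: 43745.1 − 26097.39 = 17647.71.
Divide by its size: 17647.71 / 188 = 93.8708... → 93.87.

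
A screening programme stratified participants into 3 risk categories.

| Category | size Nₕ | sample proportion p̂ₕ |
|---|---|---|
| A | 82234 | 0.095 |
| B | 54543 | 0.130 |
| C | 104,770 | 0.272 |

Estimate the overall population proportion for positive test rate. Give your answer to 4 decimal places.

N = 82234 + 54543 + 104770 = 241547.
Overall proportion = Σ (Nₕ/N)·p̂ₕ.
Σ Nₕp̂ₕ = 7812.23 + 7090.59 + 28497.44 = 43400.26.
43400.26 / 241547 = 0.179676... → 0.1797.

0.1797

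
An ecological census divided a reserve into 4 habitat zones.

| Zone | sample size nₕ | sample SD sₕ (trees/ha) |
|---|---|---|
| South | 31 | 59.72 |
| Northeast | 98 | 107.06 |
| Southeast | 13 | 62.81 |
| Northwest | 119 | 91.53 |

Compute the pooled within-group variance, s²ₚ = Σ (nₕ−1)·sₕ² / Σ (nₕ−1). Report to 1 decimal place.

8773.2

South: (31−1)·59.72² = 30·3566.4784 = 106994.352
Northeast: (98−1)·107.06² = 97·11461.8436 = 1111798.8292
Southeast: (13−1)·62.81² = 12·3945.0961 = 47341.1532
Northwest: (119−1)·91.53² = 118·8377.7409 = 988573.4262
Numerator = 2254707.7606; denominator = Σ(nₕ−1) = 257.
s²ₚ = 2254707.7606/257 = 8773.182... → 8773.2.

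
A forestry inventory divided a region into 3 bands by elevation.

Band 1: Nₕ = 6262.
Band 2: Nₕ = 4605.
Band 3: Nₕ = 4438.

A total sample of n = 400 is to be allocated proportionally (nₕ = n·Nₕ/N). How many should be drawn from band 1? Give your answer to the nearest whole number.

164

Share of band 1 = 6262/15305 = 0.40915.
Allocate 400 × 0.40915 = 163.659... → 164.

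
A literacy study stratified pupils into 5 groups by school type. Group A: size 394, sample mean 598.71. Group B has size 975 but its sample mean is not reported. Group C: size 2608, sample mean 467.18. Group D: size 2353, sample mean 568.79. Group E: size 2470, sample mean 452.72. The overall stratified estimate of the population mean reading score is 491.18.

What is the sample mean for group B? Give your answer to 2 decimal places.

422.06

N = 394 + 975 + 2608 + 2353 + 2470 = 8800.
Overall total = μ·N = 491.18·8800 = 4322384.
Subtract the known strata: 394·598.71 + 2608·467.18 + 2353·568.79 + 2470·452.72 = 3910878.45.
Remaining total for group B: 4322384 − 3910878.45 = 411505.55.
Divide by its size: 411505.55 / 975 = 422.0570... → 422.06.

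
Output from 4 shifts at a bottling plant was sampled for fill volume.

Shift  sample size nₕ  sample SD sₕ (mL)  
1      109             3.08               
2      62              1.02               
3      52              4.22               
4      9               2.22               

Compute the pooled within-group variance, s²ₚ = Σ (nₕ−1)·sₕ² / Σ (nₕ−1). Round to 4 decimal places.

8.9283

1: (109−1)·3.08² = 108·9.4864 = 1024.5312
2: (62−1)·1.02² = 61·1.0404 = 63.4644
3: (52−1)·4.22² = 51·17.8084 = 908.2284
4: (9−1)·2.22² = 8·4.9284 = 39.4272
Numerator = 2035.6512; denominator = Σ(nₕ−1) = 228.
s²ₚ = 2035.6512/228 = 8.928295... → 8.9283.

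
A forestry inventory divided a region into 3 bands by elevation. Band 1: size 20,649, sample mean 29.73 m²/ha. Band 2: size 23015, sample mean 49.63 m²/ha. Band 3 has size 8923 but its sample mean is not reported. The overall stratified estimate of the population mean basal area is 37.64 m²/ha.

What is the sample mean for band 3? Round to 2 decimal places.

25.02

Σ Nₕx̄ₕ = N·μ, so 8923·x̄_3 = 52587·37.64 − (20649·29.73 + 23015·49.63).
= 1979374.68 − 1756129.22 = 223245.46.
x̄_3 = 223245.46 / 8923 = 25.0191... → 25.02.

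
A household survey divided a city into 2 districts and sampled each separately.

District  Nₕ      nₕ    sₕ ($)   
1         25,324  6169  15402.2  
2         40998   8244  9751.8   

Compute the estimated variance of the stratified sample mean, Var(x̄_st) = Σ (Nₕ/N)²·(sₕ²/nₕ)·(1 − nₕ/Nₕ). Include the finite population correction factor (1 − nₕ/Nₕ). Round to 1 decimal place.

7762.4

N = 66322; Wₕ = Nₕ/N.
district 1: (25324/66322)²·15402.2²/6169·(1 − 6169/25324) = 4240.8214
district 2: (40998/66322)²·9751.8²/8244·(1 − 8244/40998) = 3521.6272
Sum = 7762.4485 → 7762.4.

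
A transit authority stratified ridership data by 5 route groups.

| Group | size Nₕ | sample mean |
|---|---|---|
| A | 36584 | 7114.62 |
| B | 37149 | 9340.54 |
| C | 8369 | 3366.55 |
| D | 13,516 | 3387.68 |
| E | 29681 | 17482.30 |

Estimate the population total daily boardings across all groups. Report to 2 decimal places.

A: 36584·7114.62 = 260281258.08
B: 37149·9340.54 = 346991720.46
C: 8369·3366.55 = 28174656.95
D: 13516·3387.68 = 45787882.88
E: 29681·17482.30 = 518892146.3
τ̂ = Σ Nₕx̄ₕ = 1200127664.67.

1200127664.67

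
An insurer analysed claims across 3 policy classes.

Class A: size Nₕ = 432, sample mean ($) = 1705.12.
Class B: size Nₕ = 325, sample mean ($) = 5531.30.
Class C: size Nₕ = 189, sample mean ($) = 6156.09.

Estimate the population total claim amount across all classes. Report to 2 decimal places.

A: 432·1705.12 = 736611.84
B: 325·5531.30 = 1797672.5
C: 189·6156.09 = 1163501.01
τ̂ = Σ Nₕx̄ₕ = 3697785.35.

3697785.35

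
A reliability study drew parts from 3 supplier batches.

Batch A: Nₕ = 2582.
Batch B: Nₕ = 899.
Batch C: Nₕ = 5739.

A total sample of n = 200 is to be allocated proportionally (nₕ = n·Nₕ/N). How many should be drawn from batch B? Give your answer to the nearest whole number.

20

Share of batch B = 899/9220 = 0.09751.
Allocate 200 × 0.09751 = 19.501... → 20.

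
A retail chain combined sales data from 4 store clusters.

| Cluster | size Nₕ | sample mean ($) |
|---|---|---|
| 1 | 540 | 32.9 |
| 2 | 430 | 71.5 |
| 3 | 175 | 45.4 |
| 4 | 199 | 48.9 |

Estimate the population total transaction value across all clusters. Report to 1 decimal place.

66187.1

1: 540·32.9 = 17766
2: 430·71.5 = 30745
3: 175·45.4 = 7945
4: 199·48.9 = 9731.1
τ̂ = Σ Nₕx̄ₕ = 66187.1.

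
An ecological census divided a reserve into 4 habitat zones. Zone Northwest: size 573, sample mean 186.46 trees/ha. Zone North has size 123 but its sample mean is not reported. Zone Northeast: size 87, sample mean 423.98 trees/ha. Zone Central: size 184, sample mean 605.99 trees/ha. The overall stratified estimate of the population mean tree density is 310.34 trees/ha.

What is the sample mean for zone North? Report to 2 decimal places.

N = 573 + 123 + 87 + 184 = 967.
Overall total = μ·N = 310.34·967 = 300098.78.
Subtract the known strata: 573·186.46 + 87·423.98 + 184·605.99 = 255230.
Remaining total for zone North: 300098.78 − 255230 = 44868.78.
Divide by its size: 44868.78 / 123 = 364.7868... → 364.79.

364.79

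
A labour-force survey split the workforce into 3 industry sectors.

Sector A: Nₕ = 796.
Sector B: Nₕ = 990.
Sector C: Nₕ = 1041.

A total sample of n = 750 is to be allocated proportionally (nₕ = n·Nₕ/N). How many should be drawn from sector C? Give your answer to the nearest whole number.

276

Share of sector C = 1041/2827 = 0.36823.
Allocate 750 × 0.36823 = 276.176... → 276.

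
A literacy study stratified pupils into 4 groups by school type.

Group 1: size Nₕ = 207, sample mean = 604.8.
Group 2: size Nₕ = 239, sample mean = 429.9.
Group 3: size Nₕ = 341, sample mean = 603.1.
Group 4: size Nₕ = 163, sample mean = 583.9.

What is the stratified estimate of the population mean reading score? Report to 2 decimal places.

N = 950; weights Wₕ = Nₕ/N = (0.2179, 0.2516, 0.3589, 0.1716).
x̄_st = Σ Wₕ·x̄ₕ = 0.2179·604.8 + 0.2516·429.9 + 0.3589·603.1 + 0.1716·583.9 ≈ 556.6026...
→ 556.60.

556.60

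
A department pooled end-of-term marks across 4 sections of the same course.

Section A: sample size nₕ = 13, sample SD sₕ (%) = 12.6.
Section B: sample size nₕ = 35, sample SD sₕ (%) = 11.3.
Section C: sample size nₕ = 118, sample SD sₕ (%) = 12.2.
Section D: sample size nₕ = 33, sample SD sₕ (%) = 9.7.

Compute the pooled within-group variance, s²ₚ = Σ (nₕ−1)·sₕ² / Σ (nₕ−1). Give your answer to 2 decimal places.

A: (13−1)·12.6² = 12·158.76 = 1905.12
B: (35−1)·11.3² = 34·127.69 = 4341.46
C: (118−1)·12.2² = 117·148.84 = 17414.28
D: (33−1)·9.7² = 32·94.09 = 3010.88
Numerator = 26671.74; denominator = Σ(nₕ−1) = 195.
s²ₚ = 26671.74/195 = 136.7782... → 136.78.

136.78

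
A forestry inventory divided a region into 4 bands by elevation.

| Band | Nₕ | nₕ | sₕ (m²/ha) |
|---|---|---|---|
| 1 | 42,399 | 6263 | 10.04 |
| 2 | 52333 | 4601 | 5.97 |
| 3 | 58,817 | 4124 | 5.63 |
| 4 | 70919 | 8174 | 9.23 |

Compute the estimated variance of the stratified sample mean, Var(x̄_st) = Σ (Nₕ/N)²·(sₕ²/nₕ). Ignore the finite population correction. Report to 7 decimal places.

N = 224468; Wₕ = Nₕ/N.
band 1: (42399/224468)²·10.04²/6263 = 0.0005742320
band 2: (52333/224468)²·5.97²/4601 = 0.0004210550
band 3: (58817/224468)²·5.63²/4124 = 0.0005277096
band 4: (70919/224468)²·9.23²/8174 = 0.0010403635
Sum = 0.0025633600 → 0.0025634.

0.0025634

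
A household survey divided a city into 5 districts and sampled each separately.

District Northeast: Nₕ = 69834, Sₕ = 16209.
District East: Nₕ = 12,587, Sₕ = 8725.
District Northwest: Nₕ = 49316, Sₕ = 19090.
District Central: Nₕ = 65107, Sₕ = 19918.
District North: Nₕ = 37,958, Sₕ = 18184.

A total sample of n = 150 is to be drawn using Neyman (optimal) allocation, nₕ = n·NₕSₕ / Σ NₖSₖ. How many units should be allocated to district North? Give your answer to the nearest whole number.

25

Northeast: NₕSₕ = 69834·16209 = 1131939306
East: NₕSₕ = 12587·8725 = 109821575
Northwest: NₕSₕ = 49316·19090 = 941442440
Central: NₕSₕ = 65107·19918 = 1296801226
North: NₕSₕ = 37958·18184 = 690228272
Σ NₕSₕ = 4170232819.
n_North = 150·690228272/4170232819 = 24.827... → 25.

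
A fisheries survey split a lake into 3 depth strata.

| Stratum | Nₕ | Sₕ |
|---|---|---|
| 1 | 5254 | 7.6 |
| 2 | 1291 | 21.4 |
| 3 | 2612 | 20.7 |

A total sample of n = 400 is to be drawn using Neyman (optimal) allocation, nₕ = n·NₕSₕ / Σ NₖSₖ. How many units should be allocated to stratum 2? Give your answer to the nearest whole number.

91

Σ NₕSₕ = 5254·7.6 + 1291·21.4 + 2612·20.7 = 121626.2.
Share for 2: 27627.4/121626.2 = 0.22715.
n_2 = 400 × 0.22715 = 90.860... → 91.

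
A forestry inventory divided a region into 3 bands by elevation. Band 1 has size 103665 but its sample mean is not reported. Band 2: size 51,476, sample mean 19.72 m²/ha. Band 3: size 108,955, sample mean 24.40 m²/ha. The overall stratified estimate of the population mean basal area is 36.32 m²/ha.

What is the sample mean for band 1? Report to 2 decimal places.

57.09

N = 103665 + 51476 + 108955 = 264096.
Overall total = μ·N = 36.32·264096 = 9591966.72.
Subtract the known strata: 51476·19.72 + 108955·24.40 = 3673608.72.
Remaining total for band 1: 9591966.72 − 3673608.72 = 5918358.
Divide by its size: 5918358 / 103665 = 57.0912... → 57.09.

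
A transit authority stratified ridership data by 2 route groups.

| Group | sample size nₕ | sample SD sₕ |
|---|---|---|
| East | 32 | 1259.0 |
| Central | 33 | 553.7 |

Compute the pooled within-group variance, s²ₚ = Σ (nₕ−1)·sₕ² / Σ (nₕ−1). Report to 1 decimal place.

East: (32−1)·1259.0² = 31·1585081 = 49137511
Central: (33−1)·553.7² = 32·306583.69 = 9810678.08
Numerator = 58948189.08; denominator = Σ(nₕ−1) = 63.
s²ₚ = 58948189.08/63 = 935685.541... → 935685.5.

935685.5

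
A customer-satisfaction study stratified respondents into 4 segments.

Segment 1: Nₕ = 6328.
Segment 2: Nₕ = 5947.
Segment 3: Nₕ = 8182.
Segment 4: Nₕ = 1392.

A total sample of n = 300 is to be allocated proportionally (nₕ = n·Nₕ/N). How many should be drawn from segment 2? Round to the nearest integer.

N = 6328 + 5947 + 8182 + 1392 = 21849.
n_2 = 300·5947/21849 = 81.656... → 82.

82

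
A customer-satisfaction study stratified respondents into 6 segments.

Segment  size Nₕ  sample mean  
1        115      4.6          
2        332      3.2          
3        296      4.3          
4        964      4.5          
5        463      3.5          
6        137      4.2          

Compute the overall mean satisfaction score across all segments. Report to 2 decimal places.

x̄_st = (Σ Nₕx̄ₕ) / (Σ Nₕ) = (115·4.6 + 332·3.2 + 296·4.3 + 964·4.5 + 463·3.5 + 137·4.2) / 2307
= 9398.1 / 2307 = 4.0737... → 4.07.

4.07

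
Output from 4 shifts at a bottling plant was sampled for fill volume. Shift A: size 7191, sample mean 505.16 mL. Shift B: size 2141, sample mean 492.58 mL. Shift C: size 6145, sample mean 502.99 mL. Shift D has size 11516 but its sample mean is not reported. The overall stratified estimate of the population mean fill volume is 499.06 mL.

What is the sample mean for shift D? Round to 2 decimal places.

494.36

Σ Nₕx̄ₕ = N·μ, so 11516·x̄_D = 26993·499.06 − (7191·505.16 + 2141·492.58 + 6145·502.99).
= 13471126.58 − 7778092.89 = 5693033.69.
x̄_D = 5693033.69 / 11516 = 494.3586... → 494.36.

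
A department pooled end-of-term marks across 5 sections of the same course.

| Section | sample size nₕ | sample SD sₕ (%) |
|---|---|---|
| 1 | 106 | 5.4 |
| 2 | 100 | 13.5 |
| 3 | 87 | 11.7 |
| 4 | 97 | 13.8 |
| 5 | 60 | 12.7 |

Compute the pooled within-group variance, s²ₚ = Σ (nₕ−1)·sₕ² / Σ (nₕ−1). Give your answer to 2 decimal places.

136.35

Degrees of freedom: 105 + 99 + 86 + 96 + 59 = 445.
Σ(nₕ−1)sₕ² = 105·29.16 + 99·182.25 + 86·136.89 + 96·190.44 + 59·161.29 = 60675.44.
s²ₚ = 60675.44 / 445 = 136.3493... → 136.35.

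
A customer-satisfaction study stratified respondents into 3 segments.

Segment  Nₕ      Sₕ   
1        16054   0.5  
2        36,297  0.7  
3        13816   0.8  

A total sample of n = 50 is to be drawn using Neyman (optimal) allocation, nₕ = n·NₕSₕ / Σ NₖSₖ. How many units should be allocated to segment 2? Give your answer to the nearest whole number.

Σ NₕSₕ = 16054·0.5 + 36297·0.7 + 13816·0.8 = 44487.7.
Share for 2: 25407.9/44487.7 = 0.57112.
n_2 = 50 × 0.57112 = 28.556... → 29.

29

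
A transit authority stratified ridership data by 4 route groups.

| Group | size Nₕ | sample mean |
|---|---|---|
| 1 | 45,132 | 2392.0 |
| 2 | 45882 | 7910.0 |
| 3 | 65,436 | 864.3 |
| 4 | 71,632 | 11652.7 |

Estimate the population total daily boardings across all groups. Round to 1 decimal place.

Population total = Σ Nₕ·x̄ₕ (each stratum's size times its mean).
45132·2392.0 + 45882·7910.0 + 65436·864.3 + 71632·11652.7 = 107955744 + 362926620 + 56556334.8 + 834706206.4 = 1362144905.2.

1362144905.2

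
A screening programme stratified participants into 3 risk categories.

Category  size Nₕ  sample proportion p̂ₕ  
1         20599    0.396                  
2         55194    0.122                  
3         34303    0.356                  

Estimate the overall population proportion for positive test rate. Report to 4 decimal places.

N = 20599 + 55194 + 34303 = 110096.
Overall proportion = Σ (Nₕ/N)·p̂ₕ.
Σ Nₕp̂ₕ = 8157.204 + 6733.668 + 12211.868 = 27102.74.
27102.74 / 110096 = 0.246174... → 0.2462.

0.2462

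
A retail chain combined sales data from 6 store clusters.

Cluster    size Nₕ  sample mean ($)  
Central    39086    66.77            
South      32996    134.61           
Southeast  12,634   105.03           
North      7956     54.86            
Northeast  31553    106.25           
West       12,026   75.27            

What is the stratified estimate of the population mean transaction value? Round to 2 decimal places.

x̄_st = (Σ Nₕx̄ₕ) / (Σ Nₕ) = (39086·66.77 + 32996·134.61 + 12634·105.03 + 7956·54.86 + 31553·106.25 + 12026·75.27) / 136251
= 13072482.23 / 136251 = 95.9441... → 95.94.

95.94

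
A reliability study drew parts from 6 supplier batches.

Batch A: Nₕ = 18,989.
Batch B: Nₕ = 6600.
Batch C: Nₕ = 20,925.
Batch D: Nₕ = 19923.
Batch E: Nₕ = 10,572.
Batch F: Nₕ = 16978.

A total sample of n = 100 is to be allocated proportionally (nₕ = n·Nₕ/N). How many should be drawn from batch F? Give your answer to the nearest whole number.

18

N = 18989 + 6600 + 20925 + 19923 + 10572 + 16978 = 93987.
n_F = 100·16978/93987 = 18.064... → 18.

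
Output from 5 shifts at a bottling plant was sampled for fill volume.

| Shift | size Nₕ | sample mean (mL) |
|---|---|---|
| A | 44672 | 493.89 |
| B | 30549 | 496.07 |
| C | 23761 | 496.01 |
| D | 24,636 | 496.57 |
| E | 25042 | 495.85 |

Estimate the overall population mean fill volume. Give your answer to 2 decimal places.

495.45

N = 44672 + 30549 + 23761 + 24636 + 25042 = 148660.
Weight each subgroup mean by Nₕ/N and sum.
Σ Nₕx̄ₕ = 44672·493.89 + 30549·496.07 + 23761·496.01 + 24636·496.57 + 25042·495.85 = 22063054.08 + 15154442.43 + 11785693.61 + 12233498.52 + 12417075.7 = 73653764.34.
Divide by N: 73653764.34 / 148660 = 495.4511... → 495.45.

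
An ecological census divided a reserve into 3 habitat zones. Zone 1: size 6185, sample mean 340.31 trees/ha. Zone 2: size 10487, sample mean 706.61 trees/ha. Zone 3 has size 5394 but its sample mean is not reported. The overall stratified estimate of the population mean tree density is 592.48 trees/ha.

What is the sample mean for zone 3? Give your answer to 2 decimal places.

Σ Nₕx̄ₕ = N·μ, so 5394·x̄_3 = 22066·592.48 − (6185·340.31 + 10487·706.61).
= 13073663.68 − 9515036.42 = 3558627.26.
x̄_3 = 3558627.26 / 5394 = 659.7381... → 659.74.

659.74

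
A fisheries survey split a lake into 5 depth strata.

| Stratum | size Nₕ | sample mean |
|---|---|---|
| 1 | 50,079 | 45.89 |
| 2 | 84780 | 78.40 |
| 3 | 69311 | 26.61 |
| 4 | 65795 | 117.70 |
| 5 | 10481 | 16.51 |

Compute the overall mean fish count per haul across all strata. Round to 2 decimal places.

N = 50079 + 84780 + 69311 + 65795 + 10481 = 280446.
The stratified mean weights each stratum mean by its population share Nₕ/N.
Σ Nₕx̄ₕ = 50079·45.89 + 84780·78.40 + 69311·26.61 + 65795·117.70 + 10481·16.51 = 2298125.31 + 6646752 + 1844365.71 + 7744071.5 + 173041.31 = 18706355.83.
Divide by N: 18706355.83 / 280446 = 66.7022... → 66.70.

66.70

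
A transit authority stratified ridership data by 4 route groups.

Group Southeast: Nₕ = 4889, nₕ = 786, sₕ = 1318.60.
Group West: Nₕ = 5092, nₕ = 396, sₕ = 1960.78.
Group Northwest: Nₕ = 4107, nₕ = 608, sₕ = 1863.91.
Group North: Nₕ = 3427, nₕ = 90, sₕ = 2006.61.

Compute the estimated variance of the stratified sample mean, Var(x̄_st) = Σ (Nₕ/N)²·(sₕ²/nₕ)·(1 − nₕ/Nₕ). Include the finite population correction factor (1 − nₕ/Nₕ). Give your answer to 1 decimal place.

2836.8

N = 17515. Term for each stratum: Wₕ²sₕ²/nₕ·(1−nₕ/Nₕ).
Var(x̄_st) = 144.6455 + 756.7610 + 267.6669 + 1667.7597 = 2836.8330 → 2836.8.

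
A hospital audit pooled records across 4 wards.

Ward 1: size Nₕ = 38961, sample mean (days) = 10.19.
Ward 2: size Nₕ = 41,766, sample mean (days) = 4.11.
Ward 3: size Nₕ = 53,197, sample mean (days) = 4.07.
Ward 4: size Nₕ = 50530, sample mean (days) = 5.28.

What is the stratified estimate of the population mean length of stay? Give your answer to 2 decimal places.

N = 38961 + 41766 + 53197 + 50530 = 184454.
Weight each subgroup mean by Nₕ/N and sum.
Σ Nₕx̄ₕ = 38961·10.19 + 41766·4.11 + 53197·4.07 + 50530·5.28 = 397012.59 + 171658.26 + 216511.79 + 266798.4 = 1051981.04.
Divide by N: 1051981.04 / 184454 = 5.7032... → 5.70.

5.70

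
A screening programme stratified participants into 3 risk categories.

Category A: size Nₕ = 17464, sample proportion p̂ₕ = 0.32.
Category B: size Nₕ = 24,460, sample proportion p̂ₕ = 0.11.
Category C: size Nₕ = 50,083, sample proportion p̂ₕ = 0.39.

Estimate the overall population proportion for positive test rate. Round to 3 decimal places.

0.302

Wₕ = Nₕ/N with N = 92007: 0.1898, 0.2658, 0.5443.
p̂_st = 0.1898·0.32 + 0.2658·0.11 + 0.5443·0.39 ≈ 0.30228... → 0.302.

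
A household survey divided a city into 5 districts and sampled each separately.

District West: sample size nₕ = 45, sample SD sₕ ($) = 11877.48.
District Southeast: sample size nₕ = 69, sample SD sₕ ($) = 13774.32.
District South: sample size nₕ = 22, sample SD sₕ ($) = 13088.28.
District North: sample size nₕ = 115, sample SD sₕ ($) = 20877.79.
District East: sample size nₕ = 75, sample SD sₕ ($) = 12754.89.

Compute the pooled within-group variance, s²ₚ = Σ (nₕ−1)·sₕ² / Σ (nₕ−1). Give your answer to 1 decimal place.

263039962.2

Degrees of freedom: 44 + 68 + 21 + 114 + 74 = 321.
Σ(nₕ−1)sₕ² = 44·141074531.1504 + 68·189731891.4624 + 21·171303073.3584 + 114·435882115.2841 + 74·162687218.9121 = 84435827872.47.
s²ₚ = 84435827872.47 / 321 = 263039962.220... → 263039962.2.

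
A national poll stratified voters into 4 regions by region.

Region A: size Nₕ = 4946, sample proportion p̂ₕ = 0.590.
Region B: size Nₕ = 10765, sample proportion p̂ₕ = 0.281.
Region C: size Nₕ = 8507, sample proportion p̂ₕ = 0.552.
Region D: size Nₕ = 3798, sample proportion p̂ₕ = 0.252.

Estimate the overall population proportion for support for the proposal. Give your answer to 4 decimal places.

0.4139

Wₕ = Nₕ/N with N = 28016: 0.1765, 0.3842, 0.3036, 0.1356.
p̂_st = 0.1765·0.590 + 0.3842·0.281 + 0.3036·0.552 + 0.1356·0.252 ≈ 0.413909... → 0.4139.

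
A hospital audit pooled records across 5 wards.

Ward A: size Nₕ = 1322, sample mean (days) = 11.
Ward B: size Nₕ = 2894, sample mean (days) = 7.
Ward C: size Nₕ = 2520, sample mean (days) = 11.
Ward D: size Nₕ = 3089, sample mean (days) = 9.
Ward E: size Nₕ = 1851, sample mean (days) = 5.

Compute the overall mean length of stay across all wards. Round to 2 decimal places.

8.53

N = 1322 + 2894 + 2520 + 3089 + 1851 = 11676.
The stratified mean weights each stratum mean by its population share Nₕ/N.
Σ Nₕx̄ₕ = 1322·11 + 2894·7 + 2520·11 + 3089·9 + 1851·5 = 14542 + 20258 + 27720 + 27801 + 9255 = 99576.
Divide by N: 99576 / 11676 = 8.5283... → 8.53.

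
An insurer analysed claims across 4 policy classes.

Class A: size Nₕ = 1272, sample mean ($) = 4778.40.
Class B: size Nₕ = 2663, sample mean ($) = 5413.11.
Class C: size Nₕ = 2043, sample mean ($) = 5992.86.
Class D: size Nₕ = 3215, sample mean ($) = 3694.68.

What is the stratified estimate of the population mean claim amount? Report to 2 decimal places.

4853.15

x̄_st = (Σ Nₕx̄ₕ) / (Σ Nₕ) = (1272·4778.40 + 2663·5413.11 + 2043·5992.86 + 3215·3694.68) / 9193
= 44615045.91 / 9193 = 4853.1541... → 4853.15.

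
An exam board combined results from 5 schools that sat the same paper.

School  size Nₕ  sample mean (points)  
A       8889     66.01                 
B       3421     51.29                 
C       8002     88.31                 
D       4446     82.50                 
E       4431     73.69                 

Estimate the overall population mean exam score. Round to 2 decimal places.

x̄_st = (Σ Nₕx̄ₕ) / (Σ Nₕ) = (8889·66.01 + 3421·51.29 + 8002·88.31 + 4446·82.50 + 4431·73.69) / 29189
= 2162197.99 / 29189 = 74.0758... → 74.08.

74.08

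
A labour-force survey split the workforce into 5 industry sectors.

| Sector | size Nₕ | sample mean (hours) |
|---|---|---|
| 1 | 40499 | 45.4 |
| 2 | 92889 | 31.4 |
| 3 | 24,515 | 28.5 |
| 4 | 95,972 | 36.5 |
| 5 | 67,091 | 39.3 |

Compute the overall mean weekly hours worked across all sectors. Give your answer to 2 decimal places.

N = 40499 + 92889 + 24515 + 95972 + 67091 = 320966.
Weight each subgroup mean by Nₕ/N and sum.
Σ Nₕx̄ₕ = 40499·45.4 + 92889·31.4 + 24515·28.5 + 95972·36.5 + 67091·39.3 = 1838654.6 + 2916714.6 + 698677.5 + 3502978 + 2636676.3 = 11593701.
Divide by N: 11593701 / 320966 = 36.1213... → 36.12.

36.12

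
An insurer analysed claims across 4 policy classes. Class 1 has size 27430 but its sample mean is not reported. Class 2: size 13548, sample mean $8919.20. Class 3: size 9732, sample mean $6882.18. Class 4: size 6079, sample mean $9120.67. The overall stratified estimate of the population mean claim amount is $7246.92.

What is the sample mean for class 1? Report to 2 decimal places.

6135.11

Σ Nₕx̄ₕ = N·μ, so 27430·x̄_1 = 56789·7246.92 − (13548·8919.20 + 9732·6882.18 + 6079·9120.67).
= 411545339.88 − 243259250.29 = 168286089.59.
x̄_1 = 168286089.59 / 27430 = 6135.1108... → 6135.11.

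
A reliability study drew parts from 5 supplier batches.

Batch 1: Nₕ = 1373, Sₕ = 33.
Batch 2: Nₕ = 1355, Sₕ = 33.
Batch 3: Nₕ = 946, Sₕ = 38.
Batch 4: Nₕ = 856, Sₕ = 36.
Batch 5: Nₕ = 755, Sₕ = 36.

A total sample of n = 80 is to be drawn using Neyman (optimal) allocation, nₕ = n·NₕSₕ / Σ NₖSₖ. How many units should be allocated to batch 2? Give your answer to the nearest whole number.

19

1: NₕSₕ = 1373·33 = 45309
2: NₕSₕ = 1355·33 = 44715
3: NₕSₕ = 946·38 = 35948
4: NₕSₕ = 856·36 = 30816
5: NₕSₕ = 755·36 = 27180
Σ NₕSₕ = 183968.
n_2 = 80·44715/183968 = 19.445... → 19.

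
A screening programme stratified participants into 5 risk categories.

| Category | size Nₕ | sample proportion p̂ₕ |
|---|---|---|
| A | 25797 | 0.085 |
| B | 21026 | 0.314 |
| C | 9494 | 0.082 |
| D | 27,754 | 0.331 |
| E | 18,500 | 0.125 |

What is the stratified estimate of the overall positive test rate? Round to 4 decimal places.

0.2054

N = 25797 + 21026 + 9494 + 27754 + 18500 = 102571.
Overall proportion = Σ (Nₕ/N)·p̂ₕ.
Σ Nₕp̂ₕ = 2192.745 + 6602.164 + 778.508 + 9186.574 + 2312.5 = 21072.491.
21072.491 / 102571 = 0.205443... → 0.2054.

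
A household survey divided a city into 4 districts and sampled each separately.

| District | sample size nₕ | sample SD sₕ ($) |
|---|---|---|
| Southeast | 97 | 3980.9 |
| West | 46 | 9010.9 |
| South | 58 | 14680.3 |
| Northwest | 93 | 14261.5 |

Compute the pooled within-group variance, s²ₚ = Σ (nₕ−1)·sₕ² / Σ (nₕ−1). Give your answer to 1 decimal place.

Southeast: (97−1)·3980.9² = 96·15847564.81 = 1521366221.76
West: (46−1)·9010.9² = 45·81196318.81 = 3653834346.45
South: (58−1)·14680.3² = 57·215511208.09 = 12284138861.13
Northwest: (93−1)·14261.5² = 92·203390382.25 = 18711915167
Numerator = 36171254596.34; denominator = Σ(nₕ−1) = 290.
s²ₚ = 36171254596.34/290 = 124728464.125... → 124728464.1.

124728464.1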